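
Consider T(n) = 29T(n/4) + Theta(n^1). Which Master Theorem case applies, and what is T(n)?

Master Theorem for T(n) = 29T(n/4) + O(n^1):

a = 29, b = 4, c = 1
log_b(a) = log_4(29) = 2.4290

Case 1: c = 1 < log_4(29) = 2.4290
T(n) = O(n^(log_4 29))

For T(n) = 29T(n/4) + O(n^1): log_4(29) = 2.4290. This is Case 1 of the Master Theorem (c < log_b(a), work dominated by leaves), giving O(n^(log_4 29)).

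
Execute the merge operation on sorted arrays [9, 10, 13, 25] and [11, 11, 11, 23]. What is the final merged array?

Merging process:

Compare 9 vs 11: take 9 from left. Merged: [9]
Compare 10 vs 11: take 10 from left. Merged: [9, 10]
Compare 13 vs 11: take 11 from right. Merged: [9, 10, 11]
Compare 13 vs 11: take 11 from right. Merged: [9, 10, 11, 11]
Compare 13 vs 11: take 11 from right. Merged: [9, 10, 11, 11, 11]
Compare 13 vs 23: take 13 from left. Merged: [9, 10, 11, 11, 11, 13]
Compare 25 vs 23: take 23 from right. Merged: [9, 10, 11, 11, 11, 13, 23]
Append remaining from left: [25]. Merged: [9, 10, 11, 11, 11, 13, 23, 25]

Final merged array: [9, 10, 11, 11, 11, 13, 23, 25]
Total comparisons: 7

The merged array is [9, 10, 11, 11, 11, 13, 23, 25], requiring 7 comparisons. The merge step runs in O(n) time where n is the total number of elements.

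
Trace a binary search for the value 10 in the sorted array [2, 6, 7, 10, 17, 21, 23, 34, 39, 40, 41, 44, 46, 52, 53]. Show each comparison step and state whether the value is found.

Binary search for 10 in [2, 6, 7, 10, 17, 21, 23, 34, 39, 40, 41, 44, 46, 52, 53]:

lo=0, hi=14, mid=7, arr[mid]=34 -> 34 > 10, search left half
lo=0, hi=6, mid=3, arr[mid]=10 -> Found target at index 3!

Binary search finds 10 at index 3 after 2 comparisons. The search repeatedly halves the search space by comparing with the middle element.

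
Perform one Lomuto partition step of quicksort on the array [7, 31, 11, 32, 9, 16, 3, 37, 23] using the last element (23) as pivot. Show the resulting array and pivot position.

Lomuto partition with pivot = 23:

Initial array: [7, 31, 11, 32, 9, 16, 3, 37, 23]

arr[0]=7 <= 23: swap with position 0, array becomes [7, 31, 11, 32, 9, 16, 3, 37, 23]
arr[1]=31 > 23: no swap
arr[2]=11 <= 23: swap with position 1, array becomes [7, 11, 31, 32, 9, 16, 3, 37, 23]
arr[3]=32 > 23: no swap
arr[4]=9 <= 23: swap with position 2, array becomes [7, 11, 9, 32, 31, 16, 3, 37, 23]
arr[5]=16 <= 23: swap with position 3, array becomes [7, 11, 9, 16, 31, 32, 3, 37, 23]
arr[6]=3 <= 23: swap with position 4, array becomes [7, 11, 9, 16, 3, 32, 31, 37, 23]
arr[7]=37 > 23: no swap

Place pivot at position 5: [7, 11, 9, 16, 3, 23, 31, 37, 32]
Pivot position: 5

After partitioning with pivot 23, the array becomes [7, 11, 9, 16, 3, 23, 31, 37, 32]. The pivot is placed at index 5. All elements to the left of the pivot are <= 23, and all elements to the right are > 23.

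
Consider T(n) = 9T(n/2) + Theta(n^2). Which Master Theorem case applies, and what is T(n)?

Master Theorem for T(n) = 9T(n/2) + O(n^2):

a = 9, b = 2, c = 2
log_b(a) = log_2(9) = 3.1699

Case 1: c = 2 < log_2(9) = 3.1699
T(n) = O(n^(log_2 9))

For T(n) = 9T(n/2) + O(n^2): log_2(9) = 3.1699. This is Case 1 of the Master Theorem (c < log_b(a), work dominated by leaves), giving O(n^(log_2 9)).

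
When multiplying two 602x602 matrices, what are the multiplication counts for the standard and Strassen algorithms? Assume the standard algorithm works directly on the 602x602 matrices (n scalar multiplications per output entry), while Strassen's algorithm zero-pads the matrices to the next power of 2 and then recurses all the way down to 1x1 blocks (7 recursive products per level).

Matrix multiplication for 602x602 matrices:

Strassen's algorithm requires power-of-2 dimensions. Pad 602x602 to 1024x1024 (next power of 2).

Standard algorithm: 602^3 = 218167208 multiplications
Strassen's algorithm: 7^(log2(1024)) = 7^10 = 282475249 multiplications
Difference: 218167208 - 282475249 = -64308041 (Strassen uses MORE here due to padding overhead — for small or just-over-power-of-2 n, padding can outweigh the per-level savings)

Standard: 218167208 multiplications (602^3). Strassen: 282475249 multiplications (7^10, after padding to 1024x1024). Strassen reduces 8 recursive multiplications to 7 at each level.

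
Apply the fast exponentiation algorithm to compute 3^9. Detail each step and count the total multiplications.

Computing 3^9 by squaring (build up from 3^1; each line after the first costs one multiplication):

3^1 = 3
3^2 = (3^1)^2 = 3^2 = 9
3^4 = (3^2)^2 = 9^2 = 81
3^8 = (3^4)^2 = 81^2 = 6561
3^9 = 3 * 3^8 = 3 * 6561 = 19683

Result: 19683
Multiplications needed: 4 (4 lines after 3^1)

3^9 = 19683. Using exponentiation by squaring, this requires 4 multiplications. The key idea: if the exponent is even, square the half-power; if odd, multiply by the base once.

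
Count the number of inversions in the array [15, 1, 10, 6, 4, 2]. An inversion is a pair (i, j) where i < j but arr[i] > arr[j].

Finding inversions in [15, 1, 10, 6, 4, 2]:

(0, 1): arr[0]=15 > arr[1]=1
(0, 2): arr[0]=15 > arr[2]=10
(0, 3): arr[0]=15 > arr[3]=6
(0, 4): arr[0]=15 > arr[4]=4
(0, 5): arr[0]=15 > arr[5]=2
(2, 3): arr[2]=10 > arr[3]=6
(2, 4): arr[2]=10 > arr[4]=4
(2, 5): arr[2]=10 > arr[5]=2
(3, 4): arr[3]=6 > arr[4]=4
(3, 5): arr[3]=6 > arr[5]=2
(4, 5): arr[4]=4 > arr[5]=2

Total inversions: 11

The array has 11 inversion(s): (0,1), (0,2), (0,3), (0,4), (0,5), (2,3), (2,4), (2,5), (3,4), (3,5), (4,5). Each pair (i,j) satisfies i < j and arr[i] > arr[j].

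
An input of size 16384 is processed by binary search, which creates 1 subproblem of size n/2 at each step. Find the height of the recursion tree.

For divide and conquer with division factor 2:

Problem sizes at each level:
Level 0: 16384
Level 1: 8192
Level 2: 4096
Level 3: 2048
Level 4: 1024
Level 5: 512
Level 6: 256
Level 7: 128
Level 8: 64
Level 9: 32
Level 10: 16
Level 11: 8
Level 12: 4
Level 13: 2
Level 14: 1

The root is level 0 and the size-1 base case is level 14 (the tree spans levels 0 through 14, i.e. 15 levels counting the root), so the depth is the number of divisions: log_2(16384) = 14

The recursion tree depth is log_2(16384) = 14. At each level, the problem size is divided by 2, so it takes 14 divisions to reduce to a base case of size 1. The algorithm makes 1 recursive call at each level.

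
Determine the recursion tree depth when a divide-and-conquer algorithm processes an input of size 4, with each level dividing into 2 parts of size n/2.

For divide and conquer with division factor 2:

Problem sizes at each level:
Level 0: 4
Level 1: 2
Level 2: 1

The root is level 0 and the size-1 base case is level 2 (the tree spans levels 0 through 2, i.e. 3 levels counting the root), so the depth is the number of divisions: log_2(4) = 2

The recursion tree depth is log_2(4) = 2. At each level, the problem size is divided by 2, so it takes 2 divisions to reduce to a base case of size 1. The algorithm makes 2 recursive calls at each level.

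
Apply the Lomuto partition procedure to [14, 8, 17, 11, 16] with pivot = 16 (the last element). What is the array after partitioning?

Lomuto partition with pivot = 16:

Initial array: [14, 8, 17, 11, 16]

arr[0]=14 <= 16: swap with position 0, array becomes [14, 8, 17, 11, 16]
arr[1]=8 <= 16: swap with position 1, array becomes [14, 8, 17, 11, 16]
arr[2]=17 > 16: no swap
arr[3]=11 <= 16: swap with position 2, array becomes [14, 8, 11, 17, 16]

Place pivot at position 3: [14, 8, 11, 16, 17]
Pivot position: 3

After partitioning with pivot 16, the array becomes [14, 8, 11, 16, 17]. The pivot is placed at index 3. All elements to the left of the pivot are <= 16, and all elements to the right are > 16.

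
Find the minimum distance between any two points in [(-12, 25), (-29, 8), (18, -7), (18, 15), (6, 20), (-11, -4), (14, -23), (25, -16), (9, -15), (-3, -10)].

Computing all pairwise distances among 10 points:

d((-12, 25), (-29, 8)) = 24.0416
d((-12, 25), (18, -7)) = 43.8634
d((-12, 25), (18, 15)) = 31.6228
d((-12, 25), (6, 20)) = 18.6815
d((-12, 25), (-11, -4)) = 29.0172
d((-12, 25), (14, -23)) = 54.5894
d((-12, 25), (25, -16)) = 55.2268
d((-12, 25), (9, -15)) = 45.1774
d((-12, 25), (-3, -10)) = 36.1386
d((-29, 8), (18, -7)) = 49.3356
d((-29, 8), (18, 15)) = 47.5184
d((-29, 8), (6, 20)) = 37.0
d((-29, 8), (-11, -4)) = 21.6333
d((-29, 8), (14, -23)) = 53.0094
d((-29, 8), (25, -16)) = 59.0931
d((-29, 8), (9, -15)) = 44.4185
d((-29, 8), (-3, -10)) = 31.6228
d((18, -7), (18, 15)) = 22.0
d((18, -7), (6, 20)) = 29.5466
d((18, -7), (-11, -4)) = 29.1548
d((18, -7), (14, -23)) = 16.4924
d((18, -7), (25, -16)) = 11.4018
d((18, -7), (9, -15)) = 12.0416
d((18, -7), (-3, -10)) = 21.2132
d((18, 15), (6, 20)) = 13.0
d((18, 15), (-11, -4)) = 34.6699
d((18, 15), (14, -23)) = 38.2099
d((18, 15), (25, -16)) = 31.7805
d((18, 15), (9, -15)) = 31.3209
d((18, 15), (-3, -10)) = 32.6497
d((6, 20), (-11, -4)) = 29.4109
d((6, 20), (14, -23)) = 43.7379
d((6, 20), (25, -16)) = 40.7063
d((6, 20), (9, -15)) = 35.1283
d((6, 20), (-3, -10)) = 31.3209
d((-11, -4), (14, -23)) = 31.4006
d((-11, -4), (25, -16)) = 37.9473
d((-11, -4), (9, -15)) = 22.8254
d((-11, -4), (-3, -10)) = 10.0
d((14, -23), (25, -16)) = 13.0384
d((14, -23), (9, -15)) = 9.434 <-- minimum
d((14, -23), (-3, -10)) = 21.4009
d((25, -16), (9, -15)) = 16.0312
d((25, -16), (-3, -10)) = 28.6356
d((9, -15), (-3, -10)) = 13.0

Closest pair: (14, -23) and (9, -15) with distance 9.434

The closest pair is (14, -23) and (9, -15) with Euclidean distance 9.434. For 10 points, brute-force pairwise comparison is shown above. For large n, the divide-and-conquer algorithm (sort by x, recurse on halves, check the dividing strip) achieves O(n log n).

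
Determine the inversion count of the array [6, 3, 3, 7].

Finding inversions in [6, 3, 3, 7]:

(0, 1): arr[0]=6 > arr[1]=3
(0, 2): arr[0]=6 > arr[2]=3

Total inversions: 2

The array has 2 inversion(s): (0,1), (0,2). Each pair (i,j) satisfies i < j and arr[i] > arr[j].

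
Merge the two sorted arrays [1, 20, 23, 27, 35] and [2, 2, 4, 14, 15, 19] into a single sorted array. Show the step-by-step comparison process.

Merging process:

Compare 1 vs 2: take 1 from left. Merged: [1]
Compare 20 vs 2: take 2 from right. Merged: [1, 2]
Compare 20 vs 2: take 2 from right. Merged: [1, 2, 2]
Compare 20 vs 4: take 4 from right. Merged: [1, 2, 2, 4]
Compare 20 vs 14: take 14 from right. Merged: [1, 2, 2, 4, 14]
Compare 20 vs 15: take 15 from right. Merged: [1, 2, 2, 4, 14, 15]
Compare 20 vs 19: take 19 from right. Merged: [1, 2, 2, 4, 14, 15, 19]
Append remaining from left: [20, 23, 27, 35]. Merged: [1, 2, 2, 4, 14, 15, 19, 20, 23, 27, 35]

Final merged array: [1, 2, 2, 4, 14, 15, 19, 20, 23, 27, 35]
Total comparisons: 7

The merged array is [1, 2, 2, 4, 14, 15, 19, 20, 23, 27, 35], requiring 7 comparisons. The merge step runs in O(n) time where n is the total number of elements.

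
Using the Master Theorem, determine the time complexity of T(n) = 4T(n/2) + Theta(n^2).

Master Theorem for T(n) = 4T(n/2) + O(n^2):

a = 4, b = 2, c = 2
log_b(a) = log_2(4) = 2.0000

Case 2: c = 2 = log_2(4) = 2.0000
T(n) = O(n^2 log n) = O(n^2 log n)

For T(n) = 4T(n/2) + O(n^2): log_2(4) = 2.0000. This is Case 2 of the Master Theorem (c = log_b(a), equal work at all levels), giving O(n^2 log n).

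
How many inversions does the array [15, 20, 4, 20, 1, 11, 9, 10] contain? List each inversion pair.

Finding inversions in [15, 20, 4, 20, 1, 11, 9, 10]:

(0, 2): arr[0]=15 > arr[2]=4
(0, 4): arr[0]=15 > arr[4]=1
(0, 5): arr[0]=15 > arr[5]=11
(0, 6): arr[0]=15 > arr[6]=9
(0, 7): arr[0]=15 > arr[7]=10
(1, 2): arr[1]=20 > arr[2]=4
(1, 4): arr[1]=20 > arr[4]=1
(1, 5): arr[1]=20 > arr[5]=11
(1, 6): arr[1]=20 > arr[6]=9
(1, 7): arr[1]=20 > arr[7]=10
(2, 4): arr[2]=4 > arr[4]=1
(3, 4): arr[3]=20 > arr[4]=1
(3, 5): arr[3]=20 > arr[5]=11
(3, 6): arr[3]=20 > arr[6]=9
(3, 7): arr[3]=20 > arr[7]=10
(5, 6): arr[5]=11 > arr[6]=9
(5, 7): arr[5]=11 > arr[7]=10

Total inversions: 17

The array has 17 inversion(s): (0,2), (0,4), (0,5), (0,6), (0,7), (1,2), (1,4), (1,5), (1,6), (1,7), (2,4), (3,4), (3,5), (3,6), (3,7), (5,6), (5,7). Each pair (i,j) satisfies i < j and arr[i] > arr[j].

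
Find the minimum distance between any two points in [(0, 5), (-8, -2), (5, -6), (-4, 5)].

Computing all pairwise distances among 4 points:

d((0, 5), (-8, -2)) = 10.6301
d((0, 5), (5, -6)) = 12.083
d((0, 5), (-4, 5)) = 4.0 <-- minimum
d((-8, -2), (5, -6)) = 13.6015
d((-8, -2), (-4, 5)) = 8.0623
d((5, -6), (-4, 5)) = 14.2127

Closest pair: (0, 5) and (-4, 5) with distance 4.0

The closest pair is (0, 5) and (-4, 5) with Euclidean distance 4.0. For 4 points, brute-force pairwise comparison is shown above. For large n, the divide-and-conquer algorithm (sort by x, recurse on halves, check the dividing strip) achieves O(n log n).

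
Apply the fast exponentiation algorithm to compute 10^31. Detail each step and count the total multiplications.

Computing 10^31 by squaring (build up from 10^1; each line after the first costs one multiplication):

10^1 = 10
10^2 = (10^1)^2 = 10^2 = 100
10^3 = 10 * 10^2 = 10 * 100 = 1000
10^6 = (10^3)^2 = 1000^2 = 1000000
10^7 = 10 * 10^6 = 10 * 1000000 = 10000000
10^14 = (10^7)^2 = 10000000^2 = 100000000000000
10^15 = 10 * 10^14 = 10 * 100000000000000 = 1000000000000000
10^30 = (10^15)^2 = 1000000000000000^2 = 1000000000000000000000000000000
10^31 = 10 * 10^30 = 10 * 1000000000000000000000000000000 = 10000000000000000000000000000000

Result: 10000000000000000000000000000000
Multiplications needed: 8 (8 lines after 10^1)

10^31 = 10000000000000000000000000000000. Using exponentiation by squaring, this requires 8 multiplications. The key idea: if the exponent is even, square the half-power; if odd, multiply by the base once.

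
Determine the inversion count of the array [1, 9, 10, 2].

Finding inversions in [1, 9, 10, 2]:

(1, 3): arr[1]=9 > arr[3]=2
(2, 3): arr[2]=10 > arr[3]=2

Total inversions: 2

The array has 2 inversion(s): (1,3), (2,3). Each pair (i,j) satisfies i < j and arr[i] > arr[j].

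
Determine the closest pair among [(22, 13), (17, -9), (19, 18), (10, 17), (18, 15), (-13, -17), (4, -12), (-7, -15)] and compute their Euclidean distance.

Computing all pairwise distances among 8 points:

d((22, 13), (17, -9)) = 22.561
d((22, 13), (19, 18)) = 5.831
d((22, 13), (10, 17)) = 12.6491
d((22, 13), (18, 15)) = 4.4721
d((22, 13), (-13, -17)) = 46.0977
d((22, 13), (4, -12)) = 30.8058
d((22, 13), (-7, -15)) = 40.3113
d((17, -9), (19, 18)) = 27.074
d((17, -9), (10, 17)) = 26.9258
d((17, -9), (18, 15)) = 24.0208
d((17, -9), (-13, -17)) = 31.0483
d((17, -9), (4, -12)) = 13.3417
d((17, -9), (-7, -15)) = 24.7386
d((19, 18), (10, 17)) = 9.0554
d((19, 18), (18, 15)) = 3.1623 <-- minimum
d((19, 18), (-13, -17)) = 47.4236
d((19, 18), (4, -12)) = 33.541
d((19, 18), (-7, -15)) = 42.0119
d((10, 17), (18, 15)) = 8.2462
d((10, 17), (-13, -17)) = 41.0488
d((10, 17), (4, -12)) = 29.6142
d((10, 17), (-7, -15)) = 36.2353
d((18, 15), (-13, -17)) = 44.5533
d((18, 15), (4, -12)) = 30.4138
d((18, 15), (-7, -15)) = 39.0512
d((-13, -17), (4, -12)) = 17.72
d((-13, -17), (-7, -15)) = 6.3246
d((4, -12), (-7, -15)) = 11.4018

Closest pair: (19, 18) and (18, 15) with distance 3.1623

The closest pair is (19, 18) and (18, 15) with Euclidean distance 3.1623. For 8 points, brute-force pairwise comparison is shown above. For large n, the divide-and-conquer algorithm (sort by x, recurse on halves, check the dividing strip) achieves O(n log n).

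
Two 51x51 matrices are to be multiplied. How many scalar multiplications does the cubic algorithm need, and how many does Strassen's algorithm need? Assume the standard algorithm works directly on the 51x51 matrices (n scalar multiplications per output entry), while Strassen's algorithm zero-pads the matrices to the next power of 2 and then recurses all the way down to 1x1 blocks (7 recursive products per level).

Matrix multiplication for 51x51 matrices:

Strassen's algorithm requires power-of-2 dimensions. Pad 51x51 to 64x64 (next power of 2).

Standard algorithm: 51^3 = 132651 multiplications
Strassen's algorithm: 7^(log2(64)) = 7^6 = 117649 multiplications
Savings: 132651 - 117649 = 15002 multiplications

Standard: 132651 multiplications (51^3). Strassen: 117649 multiplications (7^6, after padding to 64x64). Strassen reduces 8 recursive multiplications to 7 at each level.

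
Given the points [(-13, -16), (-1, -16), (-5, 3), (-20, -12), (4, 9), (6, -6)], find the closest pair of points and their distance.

Computing all pairwise distances among 6 points:

d((-13, -16), (-1, -16)) = 12.0
d((-13, -16), (-5, 3)) = 20.6155
d((-13, -16), (-20, -12)) = 8.0623 <-- minimum
d((-13, -16), (4, 9)) = 30.2324
d((-13, -16), (6, -6)) = 21.4709
d((-1, -16), (-5, 3)) = 19.4165
d((-1, -16), (-20, -12)) = 19.4165
d((-1, -16), (4, 9)) = 25.4951
d((-1, -16), (6, -6)) = 12.2066
d((-5, 3), (-20, -12)) = 21.2132
d((-5, 3), (4, 9)) = 10.8167
d((-5, 3), (6, -6)) = 14.2127
d((-20, -12), (4, 9)) = 31.8904
d((-20, -12), (6, -6)) = 26.6833
d((4, 9), (6, -6)) = 15.1327

Closest pair: (-13, -16) and (-20, -12) with distance 8.0623

The closest pair is (-13, -16) and (-20, -12) with Euclidean distance 8.0623. For 6 points, brute-force pairwise comparison is shown above. For large n, the divide-and-conquer algorithm (sort by x, recurse on halves, check the dividing strip) achieves O(n log n).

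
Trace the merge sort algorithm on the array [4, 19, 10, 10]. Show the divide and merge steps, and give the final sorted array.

Merge sort trace:

Split: [4, 19, 10, 10] -> [4, 19] and [10, 10]
  Split: [4, 19] -> [4] and [19]
  Merge: [4] + [19] -> [4, 19]
  Split: [10, 10] -> [10] and [10]
  Merge: [10] + [10] -> [10, 10]
Merge: [4, 19] + [10, 10] -> [4, 10, 10, 19]

Final sorted array: [4, 10, 10, 19]

The merge sort proceeds by recursively splitting the array and merging sorted halves.
After all merges, the sorted array is [4, 10, 10, 19].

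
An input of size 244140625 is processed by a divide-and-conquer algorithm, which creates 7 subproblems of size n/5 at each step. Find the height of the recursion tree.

For divide and conquer with division factor 5:

Problem sizes at each level:
Level 0: 244140625
Level 1: 48828125
Level 2: 9765625
Level 3: 1953125
Level 4: 390625
Level 5: 78125
Level 6: 15625
Level 7: 3125
Level 8: 625
Level 9: 125
Level 10: 25
Level 11: 5
Level 12: 1

The root is level 0 and the size-1 base case is level 12 (the tree spans levels 0 through 12, i.e. 13 levels counting the root), so the depth is the number of divisions: log_5(244140625) = 12

The recursion tree depth is log_5(244140625) = 12. At each level, the problem size is divided by 5, so it takes 12 divisions to reduce to a base case of size 1. The algorithm makes 7 recursive calls at each level.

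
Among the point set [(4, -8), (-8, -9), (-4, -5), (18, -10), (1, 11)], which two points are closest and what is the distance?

Computing all pairwise distances among 5 points:

d((4, -8), (-8, -9)) = 12.0416
d((4, -8), (-4, -5)) = 8.544
d((4, -8), (18, -10)) = 14.1421
d((4, -8), (1, 11)) = 19.2354
d((-8, -9), (-4, -5)) = 5.6569 <-- minimum
d((-8, -9), (18, -10)) = 26.0192
d((-8, -9), (1, 11)) = 21.9317
d((-4, -5), (18, -10)) = 22.561
d((-4, -5), (1, 11)) = 16.7631
d((18, -10), (1, 11)) = 27.0185

Closest pair: (-8, -9) and (-4, -5) with distance 5.6569

The closest pair is (-8, -9) and (-4, -5) with Euclidean distance 5.6569. For 5 points, brute-force pairwise comparison is shown above. For large n, the divide-and-conquer algorithm (sort by x, recurse on halves, check the dividing strip) achieves O(n log n).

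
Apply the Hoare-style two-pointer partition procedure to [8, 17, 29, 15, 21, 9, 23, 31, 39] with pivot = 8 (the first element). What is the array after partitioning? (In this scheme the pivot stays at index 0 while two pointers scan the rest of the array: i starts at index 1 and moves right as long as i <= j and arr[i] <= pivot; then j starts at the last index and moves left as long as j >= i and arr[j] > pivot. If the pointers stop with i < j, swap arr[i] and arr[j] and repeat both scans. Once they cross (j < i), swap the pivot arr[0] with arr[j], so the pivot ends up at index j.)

Hoare-style two-pointer partition with pivot = 8:

Initial array: [8, 17, 29, 15, 21, 9, 23, 31, 39]

Pointers start at i = 1, j = 8.
i ends at 1, j ends at 0: the pointers have crossed (j < i), so scanning stops.

j = 0, so swapping arr[0] with arr[j] leaves the pivot at position 0: [8, 17, 29, 15, 21, 9, 23, 31, 39]
Pivot position: 0

After partitioning with pivot 8, the array becomes [8, 17, 29, 15, 21, 9, 23, 31, 39]. The pivot is placed at index 0. All elements to the left of the pivot are <= 8, and all elements to the right are > 8.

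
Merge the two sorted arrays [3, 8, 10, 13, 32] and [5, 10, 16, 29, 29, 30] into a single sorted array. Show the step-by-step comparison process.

Merging process:

Compare 3 vs 5: take 3 from left. Merged: [3]
Compare 8 vs 5: take 5 from right. Merged: [3, 5]
Compare 8 vs 10: take 8 from left. Merged: [3, 5, 8]
Compare 10 vs 10: take 10 from left. Merged: [3, 5, 8, 10]
Compare 13 vs 10: take 10 from right. Merged: [3, 5, 8, 10, 10]
Compare 13 vs 16: take 13 from left. Merged: [3, 5, 8, 10, 10, 13]
Compare 32 vs 16: take 16 from right. Merged: [3, 5, 8, 10, 10, 13, 16]
Compare 32 vs 29: take 29 from right. Merged: [3, 5, 8, 10, 10, 13, 16, 29]
Compare 32 vs 29: take 29 from right. Merged: [3, 5, 8, 10, 10, 13, 16, 29, 29]
Compare 32 vs 30: take 30 from right. Merged: [3, 5, 8, 10, 10, 13, 16, 29, 29, 30]
Append remaining from left: [32]. Merged: [3, 5, 8, 10, 10, 13, 16, 29, 29, 30, 32]

Final merged array: [3, 5, 8, 10, 10, 13, 16, 29, 29, 30, 32]
Total comparisons: 10

The merged array is [3, 5, 8, 10, 10, 13, 16, 29, 29, 30, 32], requiring 10 comparisons. The merge step runs in O(n) time where n is the total number of elements.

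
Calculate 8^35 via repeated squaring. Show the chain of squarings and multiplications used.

Computing 8^35 by squaring (build up from 8^1; each line after the first costs one multiplication):

8^1 = 8
8^2 = (8^1)^2 = 8^2 = 64
8^4 = (8^2)^2 = 64^2 = 4096
8^8 = (8^4)^2 = 4096^2 = 16777216
8^16 = (8^8)^2 = 16777216^2 = 281474976710656
8^17 = 8 * 8^16 = 8 * 281474976710656 = 2251799813685248
8^34 = (8^17)^2 = 2251799813685248^2 = 5070602400912917605986812821504
8^35 = 8 * 8^34 = 8 * 5070602400912917605986812821504 = 40564819207303340847894502572032

Result: 40564819207303340847894502572032
Multiplications needed: 7 (7 lines after 8^1)

8^35 = 40564819207303340847894502572032. Using exponentiation by squaring, this requires 7 multiplications. The key idea: if the exponent is even, square the half-power; if odd, multiply by the base once.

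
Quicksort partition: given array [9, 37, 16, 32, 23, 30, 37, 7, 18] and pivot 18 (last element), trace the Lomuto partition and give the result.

Lomuto partition with pivot = 18:

Initial array: [9, 37, 16, 32, 23, 30, 37, 7, 18]

arr[0]=9 <= 18: swap with position 0, array becomes [9, 37, 16, 32, 23, 30, 37, 7, 18]
arr[1]=37 > 18: no swap
arr[2]=16 <= 18: swap with position 1, array becomes [9, 16, 37, 32, 23, 30, 37, 7, 18]
arr[3]=32 > 18: no swap
arr[4]=23 > 18: no swap
arr[5]=30 > 18: no swap
arr[6]=37 > 18: no swap
arr[7]=7 <= 18: swap with position 2, array becomes [9, 16, 7, 32, 23, 30, 37, 37, 18]

Place pivot at position 3: [9, 16, 7, 18, 23, 30, 37, 37, 32]
Pivot position: 3

After partitioning with pivot 18, the array becomes [9, 16, 7, 18, 23, 30, 37, 37, 32]. The pivot is placed at index 3. All elements to the left of the pivot are <= 18, and all elements to the right are > 18.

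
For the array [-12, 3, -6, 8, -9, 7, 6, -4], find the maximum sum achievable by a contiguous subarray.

Using Kadane's algorithm on [-12, 3, -6, 8, -9, 7, 6, -4]:

Scanning through the array:
Position 1 (value 3): max_ending_here = 3, max_so_far = 3
Position 2 (value -6): max_ending_here = -3, max_so_far = 3
Position 3 (value 8): max_ending_here = 8, max_so_far = 8
Position 4 (value -9): max_ending_here = -1, max_so_far = 8
Position 5 (value 7): max_ending_here = 7, max_so_far = 8
Position 6 (value 6): max_ending_here = 13, max_so_far = 13
Position 7 (value -4): max_ending_here = 9, max_so_far = 13

Maximum subarray: [7, 6]
Maximum sum: 13

The maximum subarray is [7, 6] with sum 13. This subarray runs from index 5 to index 6.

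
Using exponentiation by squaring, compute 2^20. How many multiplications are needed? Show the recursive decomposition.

Computing 2^20 by squaring (build up from 2^1; each line after the first costs one multiplication):

2^1 = 2
2^2 = (2^1)^2 = 2^2 = 4
2^4 = (2^2)^2 = 4^2 = 16
2^5 = 2 * 2^4 = 2 * 16 = 32
2^10 = (2^5)^2 = 32^2 = 1024
2^20 = (2^10)^2 = 1024^2 = 1048576

Result: 1048576
Multiplications needed: 5 (5 lines after 2^1)

2^20 = 1048576. Using exponentiation by squaring, this requires 5 multiplications. The key idea: if the exponent is even, square the half-power; if odd, multiply by the base once.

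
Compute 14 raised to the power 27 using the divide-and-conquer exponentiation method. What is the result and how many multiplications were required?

Computing 14^27 by squaring (build up from 14^1; each line after the first costs one multiplication):

14^1 = 14
14^2 = (14^1)^2 = 14^2 = 196
14^3 = 14 * 14^2 = 14 * 196 = 2744
14^6 = (14^3)^2 = 2744^2 = 7529536
14^12 = (14^6)^2 = 7529536^2 = 56693912375296
14^13 = 14 * 14^12 = 14 * 56693912375296 = 793714773254144
14^26 = (14^13)^2 = 793714773254144^2 = 629983141281877223603213172736
14^27 = 14 * 14^26 = 14 * 629983141281877223603213172736 = 8819763977946281130444984418304

Result: 8819763977946281130444984418304
Multiplications needed: 7 (7 lines after 14^1)

14^27 = 8819763977946281130444984418304. Using exponentiation by squaring, this requires 7 multiplications. The key idea: if the exponent is even, square the half-power; if odd, multiply by the base once.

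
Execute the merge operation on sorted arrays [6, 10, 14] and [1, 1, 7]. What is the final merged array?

Merging process:

Compare 6 vs 1: take 1 from right. Merged: [1]
Compare 6 vs 1: take 1 from right. Merged: [1, 1]
Compare 6 vs 7: take 6 from left. Merged: [1, 1, 6]
Compare 10 vs 7: take 7 from right. Merged: [1, 1, 6, 7]
Append remaining from left: [10, 14]. Merged: [1, 1, 6, 7, 10, 14]

Final merged array: [1, 1, 6, 7, 10, 14]
Total comparisons: 4

The merged array is [1, 1, 6, 7, 10, 14], requiring 4 comparisons. The merge step runs in O(n) time where n is the total number of elements.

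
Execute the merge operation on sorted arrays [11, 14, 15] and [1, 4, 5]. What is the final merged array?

Merging process:

Compare 11 vs 1: take 1 from right. Merged: [1]
Compare 11 vs 4: take 4 from right. Merged: [1, 4]
Compare 11 vs 5: take 5 from right. Merged: [1, 4, 5]
Append remaining from left: [11, 14, 15]. Merged: [1, 4, 5, 11, 14, 15]

Final merged array: [1, 4, 5, 11, 14, 15]
Total comparisons: 3

The merged array is [1, 4, 5, 11, 14, 15], requiring 3 comparisons. The merge step runs in O(n) time where n is the total number of elements.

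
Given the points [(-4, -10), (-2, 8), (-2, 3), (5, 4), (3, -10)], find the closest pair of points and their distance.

Computing all pairwise distances among 5 points:

d((-4, -10), (-2, 8)) = 18.1108
d((-4, -10), (-2, 3)) = 13.1529
d((-4, -10), (5, 4)) = 16.6433
d((-4, -10), (3, -10)) = 7.0
d((-2, 8), (-2, 3)) = 5.0 <-- minimum
d((-2, 8), (5, 4)) = 8.0623
d((-2, 8), (3, -10)) = 18.6815
d((-2, 3), (5, 4)) = 7.0711
d((-2, 3), (3, -10)) = 13.9284
d((5, 4), (3, -10)) = 14.1421

Closest pair: (-2, 8) and (-2, 3) with distance 5.0

The closest pair is (-2, 8) and (-2, 3) with Euclidean distance 5.0. For 5 points, brute-force pairwise comparison is shown above. For large n, the divide-and-conquer algorithm (sort by x, recurse on halves, check the dividing strip) achieves O(n log n).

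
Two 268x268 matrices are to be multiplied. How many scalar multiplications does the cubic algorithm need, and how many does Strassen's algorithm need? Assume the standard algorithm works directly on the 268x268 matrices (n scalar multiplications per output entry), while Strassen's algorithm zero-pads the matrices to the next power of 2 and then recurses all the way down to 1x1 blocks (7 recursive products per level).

Matrix multiplication for 268x268 matrices:

Strassen's algorithm requires power-of-2 dimensions. Pad 268x268 to 512x512 (next power of 2).

Standard algorithm: 268^3 = 19248832 multiplications
Strassen's algorithm: 7^(log2(512)) = 7^9 = 40353607 multiplications
Difference: 19248832 - 40353607 = -21104775 (Strassen uses MORE here due to padding overhead — for small or just-over-power-of-2 n, padding can outweigh the per-level savings)

Standard: 19248832 multiplications (268^3). Strassen: 40353607 multiplications (7^9, after padding to 512x512). Strassen reduces 8 recursive multiplications to 7 at each level.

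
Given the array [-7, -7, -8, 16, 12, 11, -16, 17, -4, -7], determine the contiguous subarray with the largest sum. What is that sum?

Using Kadane's algorithm on [-7, -7, -8, 16, 12, 11, -16, 17, -4, -7]:

Scanning through the array:
Position 1 (value -7): max_ending_here = -7, max_so_far = -7
Position 2 (value -8): max_ending_here = -8, max_so_far = -7
Position 3 (value 16): max_ending_here = 16, max_so_far = 16
Position 4 (value 12): max_ending_here = 28, max_so_far = 28
Position 5 (value 11): max_ending_here = 39, max_so_far = 39
Position 6 (value -16): max_ending_here = 23, max_so_far = 39
Position 7 (value 17): max_ending_here = 40, max_so_far = 40
Position 8 (value -4): max_ending_here = 36, max_so_far = 40
Position 9 (value -7): max_ending_here = 29, max_so_far = 40

Maximum subarray: [16, 12, 11, -16, 17]
Maximum sum: 40

The maximum subarray is [16, 12, 11, -16, 17] with sum 40. This subarray runs from index 3 to index 7.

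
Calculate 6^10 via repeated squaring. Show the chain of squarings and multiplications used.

Computing 6^10 by squaring (build up from 6^1; each line after the first costs one multiplication):

6^1 = 6
6^2 = (6^1)^2 = 6^2 = 36
6^4 = (6^2)^2 = 36^2 = 1296
6^5 = 6 * 6^4 = 6 * 1296 = 7776
6^10 = (6^5)^2 = 7776^2 = 60466176

Result: 60466176
Multiplications needed: 4 (4 lines after 6^1)

6^10 = 60466176. Using exponentiation by squaring, this requires 4 multiplications. The key idea: if the exponent is even, square the half-power; if odd, multiply by the base once.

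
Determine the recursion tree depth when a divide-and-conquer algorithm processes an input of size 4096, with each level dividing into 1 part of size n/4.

For divide and conquer with division factor 4:

Problem sizes at each level:
Level 0: 4096
Level 1: 1024
Level 2: 256
Level 3: 64
Level 4: 16
Level 5: 4
Level 6: 1

The root is level 0 and the size-1 base case is level 6 (the tree spans levels 0 through 6, i.e. 7 levels counting the root), so the depth is the number of divisions: log_4(4096) = 6

The recursion tree depth is log_4(4096) = 6. At each level, the problem size is divided by 4, so it takes 6 divisions to reduce to a base case of size 1. The algorithm makes 1 recursive call at each level.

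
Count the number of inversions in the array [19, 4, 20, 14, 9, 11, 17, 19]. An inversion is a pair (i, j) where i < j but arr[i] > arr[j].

Finding inversions in [19, 4, 20, 14, 9, 11, 17, 19]:

(0, 1): arr[0]=19 > arr[1]=4
(0, 3): arr[0]=19 > arr[3]=14
(0, 4): arr[0]=19 > arr[4]=9
(0, 5): arr[0]=19 > arr[5]=11
(0, 6): arr[0]=19 > arr[6]=17
(2, 3): arr[2]=20 > arr[3]=14
(2, 4): arr[2]=20 > arr[4]=9
(2, 5): arr[2]=20 > arr[5]=11
(2, 6): arr[2]=20 > arr[6]=17
(2, 7): arr[2]=20 > arr[7]=19
(3, 4): arr[3]=14 > arr[4]=9
(3, 5): arr[3]=14 > arr[5]=11

Total inversions: 12

The array has 12 inversion(s): (0,1), (0,3), (0,4), (0,5), (0,6), (2,3), (2,4), (2,5), (2,6), (2,7), (3,4), (3,5). Each pair (i,j) satisfies i < j and arr[i] > arr[j].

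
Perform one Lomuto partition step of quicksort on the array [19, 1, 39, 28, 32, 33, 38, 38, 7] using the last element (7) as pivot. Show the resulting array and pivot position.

Lomuto partition with pivot = 7:

Initial array: [19, 1, 39, 28, 32, 33, 38, 38, 7]

arr[0]=19 > 7: no swap
arr[1]=1 <= 7: swap with position 0, array becomes [1, 19, 39, 28, 32, 33, 38, 38, 7]
arr[2]=39 > 7: no swap
arr[3]=28 > 7: no swap
arr[4]=32 > 7: no swap
arr[5]=33 > 7: no swap
arr[6]=38 > 7: no swap
arr[7]=38 > 7: no swap

Place pivot at position 1: [1, 7, 39, 28, 32, 33, 38, 38, 19]
Pivot position: 1

After partitioning with pivot 7, the array becomes [1, 7, 39, 28, 32, 33, 38, 38, 19]. The pivot is placed at index 1. All elements to the left of the pivot are <= 7, and all elements to the right are > 7.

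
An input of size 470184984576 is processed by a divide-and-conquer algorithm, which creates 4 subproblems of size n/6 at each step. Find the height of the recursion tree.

For divide and conquer with division factor 6:

Problem sizes at each level:
Level 0: 470184984576
Level 1: 78364164096
Level 2: 13060694016
Level 3: 2176782336
Level 4: 362797056
Level 5: 60466176
Level 6: 10077696
Level 7: 1679616
Level 8: 279936
Level 9: 46656
Level 10: 7776
Level 11: 1296
Level 12: 216
Level 13: 36
Level 14: 6
Level 15: 1

The root is level 0 and the size-1 base case is level 15 (the tree spans levels 0 through 15, i.e. 16 levels counting the root), so the depth is the number of divisions: log_6(470184984576) = 15

The recursion tree depth is log_6(470184984576) = 15. At each level, the problem size is divided by 6, so it takes 15 divisions to reduce to a base case of size 1. The algorithm makes 4 recursive calls at each level.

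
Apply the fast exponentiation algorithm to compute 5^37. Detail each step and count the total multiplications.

Computing 5^37 by squaring (build up from 5^1; each line after the first costs one multiplication):

5^1 = 5
5^2 = (5^1)^2 = 5^2 = 25
5^4 = (5^2)^2 = 25^2 = 625
5^8 = (5^4)^2 = 625^2 = 390625
5^9 = 5 * 5^8 = 5 * 390625 = 1953125
5^18 = (5^9)^2 = 1953125^2 = 3814697265625
5^36 = (5^18)^2 = 3814697265625^2 = 14551915228366851806640625
5^37 = 5 * 5^36 = 5 * 14551915228366851806640625 = 72759576141834259033203125

Result: 72759576141834259033203125
Multiplications needed: 7 (7 lines after 5^1)

5^37 = 72759576141834259033203125. Using exponentiation by squaring, this requires 7 multiplications. The key idea: if the exponent is even, square the half-power; if odd, multiply by the base once.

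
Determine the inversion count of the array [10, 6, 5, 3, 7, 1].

Finding inversions in [10, 6, 5, 3, 7, 1]:

(0, 1): arr[0]=10 > arr[1]=6
(0, 2): arr[0]=10 > arr[2]=5
(0, 3): arr[0]=10 > arr[3]=3
(0, 4): arr[0]=10 > arr[4]=7
(0, 5): arr[0]=10 > arr[5]=1
(1, 2): arr[1]=6 > arr[2]=5
(1, 3): arr[1]=6 > arr[3]=3
(1, 5): arr[1]=6 > arr[5]=1
(2, 3): arr[2]=5 > arr[3]=3
(2, 5): arr[2]=5 > arr[5]=1
(3, 5): arr[3]=3 > arr[5]=1
(4, 5): arr[4]=7 > arr[5]=1

Total inversions: 12

The array has 12 inversion(s): (0,1), (0,2), (0,3), (0,4), (0,5), (1,2), (1,3), (1,5), (2,3), (2,5), (3,5), (4,5). Each pair (i,j) satisfies i < j and arr[i] > arr[j].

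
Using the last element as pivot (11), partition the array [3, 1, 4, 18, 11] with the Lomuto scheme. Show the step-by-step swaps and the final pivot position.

Lomuto partition with pivot = 11:

Initial array: [3, 1, 4, 18, 11]

arr[0]=3 <= 11: swap with position 0, array becomes [3, 1, 4, 18, 11]
arr[1]=1 <= 11: swap with position 1, array becomes [3, 1, 4, 18, 11]
arr[2]=4 <= 11: swap with position 2, array becomes [3, 1, 4, 18, 11]
arr[3]=18 > 11: no swap

Place pivot at position 3: [3, 1, 4, 11, 18]
Pivot position: 3

After partitioning with pivot 11, the array becomes [3, 1, 4, 11, 18]. The pivot is placed at index 3. All elements to the left of the pivot are <= 11, and all elements to the right are > 11.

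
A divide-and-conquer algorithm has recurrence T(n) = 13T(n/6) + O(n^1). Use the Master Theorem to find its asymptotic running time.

Master Theorem for T(n) = 13T(n/6) + O(n^1):

a = 13, b = 6, c = 1
log_b(a) = log_6(13) = 1.4315

Case 1: c = 1 < log_6(13) = 1.4315
T(n) = O(n^(log_6 13))

For T(n) = 13T(n/6) + O(n^1): log_6(13) = 1.4315. This is Case 1 of the Master Theorem (c < log_b(a), work dominated by leaves), giving O(n^(log_6 13)).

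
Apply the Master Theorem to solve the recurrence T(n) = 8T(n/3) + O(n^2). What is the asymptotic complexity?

Master Theorem for T(n) = 8T(n/3) + O(n^2):

a = 8, b = 3, c = 2
log_b(a) = log_3(8) = 1.8928

Case 3: c = 2 > log_3(8) = 1.8928
T(n) = O(n^2) = O(n^2)

For T(n) = 8T(n/3) + O(n^2): log_3(8) = 1.8928. This is Case 3 of the Master Theorem (c > log_b(a), work dominated by root), giving O(n^2).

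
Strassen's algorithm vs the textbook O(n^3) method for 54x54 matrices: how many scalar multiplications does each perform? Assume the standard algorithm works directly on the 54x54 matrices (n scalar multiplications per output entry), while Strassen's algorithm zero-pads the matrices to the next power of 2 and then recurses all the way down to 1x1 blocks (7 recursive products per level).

Matrix multiplication for 54x54 matrices:

Strassen's algorithm requires power-of-2 dimensions. Pad 54x54 to 64x64 (next power of 2).

Standard algorithm: 54^3 = 157464 multiplications
Strassen's algorithm: 7^(log2(64)) = 7^6 = 117649 multiplications
Savings: 157464 - 117649 = 39815 multiplications

Standard: 157464 multiplications (54^3). Strassen: 117649 multiplications (7^6, after padding to 64x64). Strassen reduces 8 recursive multiplications to 7 at each level.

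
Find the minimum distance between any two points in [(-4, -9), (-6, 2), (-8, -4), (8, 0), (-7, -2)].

Computing all pairwise distances among 5 points:

d((-4, -9), (-6, 2)) = 11.1803
d((-4, -9), (-8, -4)) = 6.4031
d((-4, -9), (8, 0)) = 15.0
d((-4, -9), (-7, -2)) = 7.6158
d((-6, 2), (-8, -4)) = 6.3246
d((-6, 2), (8, 0)) = 14.1421
d((-6, 2), (-7, -2)) = 4.1231
d((-8, -4), (8, 0)) = 16.4924
d((-8, -4), (-7, -2)) = 2.2361 <-- minimum
d((8, 0), (-7, -2)) = 15.1327

Closest pair: (-8, -4) and (-7, -2) with distance 2.2361

The closest pair is (-8, -4) and (-7, -2) with Euclidean distance 2.2361. For 5 points, brute-force pairwise comparison is shown above. For large n, the divide-and-conquer algorithm (sort by x, recurse on halves, check the dividing strip) achieves O(n log n).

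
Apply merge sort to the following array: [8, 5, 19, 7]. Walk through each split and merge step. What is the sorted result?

Merge sort trace:

Split: [8, 5, 19, 7] -> [8, 5] and [19, 7]
  Split: [8, 5] -> [8] and [5]
  Merge: [8] + [5] -> [5, 8]
  Split: [19, 7] -> [19] and [7]
  Merge: [19] + [7] -> [7, 19]
Merge: [5, 8] + [7, 19] -> [5, 7, 8, 19]

Final sorted array: [5, 7, 8, 19]

The merge sort proceeds by recursively splitting the array and merging sorted halves.
After all merges, the sorted array is [5, 7, 8, 19].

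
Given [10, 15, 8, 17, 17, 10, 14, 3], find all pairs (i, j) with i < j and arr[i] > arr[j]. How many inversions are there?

Finding inversions in [10, 15, 8, 17, 17, 10, 14, 3]:

(0, 2): arr[0]=10 > arr[2]=8
(0, 7): arr[0]=10 > arr[7]=3
(1, 2): arr[1]=15 > arr[2]=8
(1, 5): arr[1]=15 > arr[5]=10
(1, 6): arr[1]=15 > arr[6]=14
(1, 7): arr[1]=15 > arr[7]=3
(2, 7): arr[2]=8 > arr[7]=3
(3, 5): arr[3]=17 > arr[5]=10
(3, 6): arr[3]=17 > arr[6]=14
(3, 7): arr[3]=17 > arr[7]=3
(4, 5): arr[4]=17 > arr[5]=10
(4, 6): arr[4]=17 > arr[6]=14
(4, 7): arr[4]=17 > arr[7]=3
(5, 7): arr[5]=10 > arr[7]=3
(6, 7): arr[6]=14 > arr[7]=3

Total inversions: 15

The array has 15 inversion(s): (0,2), (0,7), (1,2), (1,5), (1,6), (1,7), (2,7), (3,5), (3,6), (3,7), (4,5), (4,6), (4,7), (5,7), (6,7). Each pair (i,j) satisfies i < j and arr[i] > arr[j].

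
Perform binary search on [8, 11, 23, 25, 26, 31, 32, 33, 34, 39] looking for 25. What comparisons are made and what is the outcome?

Binary search for 25 in [8, 11, 23, 25, 26, 31, 32, 33, 34, 39]:

lo=0, hi=9, mid=4, arr[mid]=26 -> 26 > 25, search left half
lo=0, hi=3, mid=1, arr[mid]=11 -> 11 < 25, search right half
lo=2, hi=3, mid=2, arr[mid]=23 -> 23 < 25, search right half
lo=3, hi=3, mid=3, arr[mid]=25 -> Found target at index 3!

Binary search finds 25 at index 3 after 4 comparisons. The search repeatedly halves the search space by comparing with the middle element.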